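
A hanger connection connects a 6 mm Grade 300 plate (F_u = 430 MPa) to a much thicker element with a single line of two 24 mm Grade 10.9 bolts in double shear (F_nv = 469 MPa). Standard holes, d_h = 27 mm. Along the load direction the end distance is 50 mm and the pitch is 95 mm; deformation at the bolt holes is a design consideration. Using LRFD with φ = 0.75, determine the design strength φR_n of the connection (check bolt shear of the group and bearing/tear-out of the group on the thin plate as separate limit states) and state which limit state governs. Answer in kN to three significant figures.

196 kN (bearing governs)

Bolt shear: A_b = π·24²/4 = 452.4 mm²; R_n = 469 × 452.4 × 2 × 2 / 1000 = 848.7 kN → 0.75 × 848.7 = 637 kN.
Bearing (1.2 l_c t F_u ≤ 2.4 d t F_u): upper limit = 2.4·24·6·430 / 1000 = 148.6 kN.
  Edge l_c = 50 − 27/2 = 36.5 → r_n = 113 kN; interior l_c = 95 − 27 = 68 → r_n = 148.6 kN.
  R_n,bearing = 1·113 + 1·148.6 = 261.6 kN → 0.75 × 261.6 = 196 kN.
Bearing governs: 196 kN.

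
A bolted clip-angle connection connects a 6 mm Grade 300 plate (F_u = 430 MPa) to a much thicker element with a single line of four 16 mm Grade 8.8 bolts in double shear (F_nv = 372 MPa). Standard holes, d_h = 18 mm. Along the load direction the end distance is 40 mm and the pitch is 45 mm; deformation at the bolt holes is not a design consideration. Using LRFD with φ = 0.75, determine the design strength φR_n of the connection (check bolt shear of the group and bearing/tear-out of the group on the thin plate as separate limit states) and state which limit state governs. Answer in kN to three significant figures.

325 kN (bearing governs)

Bolt shear: A_b = π·16²/4 = 201.1 mm²; R_n = 372 × 201.1 × 4 × 2 / 1000 = 598.4 kN → 0.75 × 598.4 = 449 kN.
Bearing (1.5 l_c t F_u ≤ 3.0 d t F_u): upper limit = 3.0·16·6·430 / 1000 = 123.8 kN.
  Edge l_c = 40 − 18/2 = 31 → r_n = 120 kN; interior l_c = 45 − 18 = 27 → r_n = 104.5 kN.
  R_n,bearing = 1·120 + 3·104.5 = 433.4 kN → 0.75 × 433.4 = 325 kN.
Bearing governs: 325 kN.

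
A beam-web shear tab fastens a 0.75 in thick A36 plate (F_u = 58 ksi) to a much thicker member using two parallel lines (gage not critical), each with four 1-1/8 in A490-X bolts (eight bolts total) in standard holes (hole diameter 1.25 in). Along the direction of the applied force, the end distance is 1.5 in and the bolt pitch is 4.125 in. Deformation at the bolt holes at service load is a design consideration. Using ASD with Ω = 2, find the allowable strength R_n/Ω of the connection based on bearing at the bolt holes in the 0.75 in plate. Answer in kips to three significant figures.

Per bolt r_n = 1.2 l_c t F_u ≤ 2.4 d t F_u; upper limit = 2.4 × 1.125 × 0.75 × 58 = 117.4 kips.
Edge bolt: l_c = 1.5 − 1.25/2 = 0.875 in → 1.2 × 0.875 × 0.75 × 58 = 45.68 → r_n = 45.68 kips.
Interior bolts: l_c = 4.125 − 1.25 = 2.875 in → 1.2 × 2.875 × 0.75 × 58 = 150.1 → r_n = 117.4 kips.
R_n = 2 × 45.68 + 6 × 117.4 = 796 kips.
Allowable strength R_n/Ω = 796 / 2 = 398 kips.

398 kips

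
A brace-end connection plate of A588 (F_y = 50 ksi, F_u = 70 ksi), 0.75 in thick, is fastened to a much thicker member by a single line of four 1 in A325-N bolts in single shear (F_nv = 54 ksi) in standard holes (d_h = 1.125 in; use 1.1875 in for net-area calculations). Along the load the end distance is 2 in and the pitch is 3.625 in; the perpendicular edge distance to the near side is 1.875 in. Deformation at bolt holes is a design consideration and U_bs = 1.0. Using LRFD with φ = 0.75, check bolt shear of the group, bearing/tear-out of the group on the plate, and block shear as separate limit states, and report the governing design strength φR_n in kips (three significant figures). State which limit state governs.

127 kips (bolt shear governs)

Bolt shear: A_b = π·1²/4 = 0.7854 in²; R_n = 54 × 0.7854 × 4 × 1 = 169.6 kips → 0.75 × 169.6 = 127 kips.
Bearing: edge l_c = 1.438, r_n = 90.56 kips; interior l_c = 2.5, r_n = 126 kips; R_n = 90.56 + 3·126 = 468.6 kips → 351 kips.
Block shear: A_gv = 9.656, A_nv = 6.539, A_nt = 0.9609 in²; R_n = min(0.6F_uA_nv, 0.6F_yA_gv) + U_bs·F_u·A_nt = 341.9 kips → 256 kips.
Bolt shear governs: 127 kips.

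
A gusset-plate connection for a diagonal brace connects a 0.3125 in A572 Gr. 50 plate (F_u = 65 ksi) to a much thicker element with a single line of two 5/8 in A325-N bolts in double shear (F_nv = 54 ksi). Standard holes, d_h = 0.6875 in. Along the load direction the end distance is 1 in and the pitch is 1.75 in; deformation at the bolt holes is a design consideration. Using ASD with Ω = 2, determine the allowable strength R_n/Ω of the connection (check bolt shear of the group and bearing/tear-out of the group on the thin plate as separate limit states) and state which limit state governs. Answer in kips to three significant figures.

Bolt shear: A_b = π·0.625²/4 = 0.3068 in²; R_n = 54 × 0.3068 × 2 × 2 = 66.27 kips → 66.27 / 2 = 33.1 kips.
Bearing (1.2 l_c t F_u ≤ 2.4 d t F_u): upper limit = 2.4·0.625·0.3125·65 = 30.47 kips.
  Edge l_c = 1 − 0.6875/2 = 0.6562 → r_n = 16 kips; interior l_c = 1.75 − 0.6875 = 1.062 → r_n = 25.9 kips.
  R_n,bearing = 1·16 + 1·25.9 = 41.89 kips → 41.89 / 2 = 20.9 kips.
Bearing governs: 20.9 kips.

20.9 kips (bearing governs)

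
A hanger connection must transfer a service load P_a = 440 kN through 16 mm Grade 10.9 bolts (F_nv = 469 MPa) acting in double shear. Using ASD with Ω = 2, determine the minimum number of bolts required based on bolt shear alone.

5 bolts

A_b = π·16²/4 = 201.1 mm².
Per-bolt allowable strength R_n/Ω = 469 × 201.1 × 2 / 1000 / 2 = 94.3 kN.
n ≥ 440 / 94.3 = 4.666 → use 5 bolts.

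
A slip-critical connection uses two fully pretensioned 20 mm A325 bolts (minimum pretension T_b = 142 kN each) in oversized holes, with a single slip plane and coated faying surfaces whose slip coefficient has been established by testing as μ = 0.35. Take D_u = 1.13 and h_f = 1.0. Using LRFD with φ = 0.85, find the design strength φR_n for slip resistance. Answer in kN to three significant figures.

R_n = μ · D_u · h_f · T_b · n_s · n_b = 0.35 × 1.13 × 1.0 × 142 × 1 × 2 = 112.3 kN.
Design strength φR_n = 0.85 × 112.3 = 95.5 kN.

95.5 kN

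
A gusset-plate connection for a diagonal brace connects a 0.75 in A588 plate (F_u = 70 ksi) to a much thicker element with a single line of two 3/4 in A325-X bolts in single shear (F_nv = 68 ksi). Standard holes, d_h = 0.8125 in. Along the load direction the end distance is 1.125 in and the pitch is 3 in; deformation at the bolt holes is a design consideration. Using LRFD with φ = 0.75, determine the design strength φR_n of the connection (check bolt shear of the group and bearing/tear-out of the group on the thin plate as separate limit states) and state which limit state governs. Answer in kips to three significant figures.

Bolt shear: A_b = π·0.75²/4 = 0.4418 in²; R_n = 68 × 0.4418 × 2 × 1 = 60.08 kips → 0.75 × 60.08 = 45.1 kips.
Bearing (1.2 l_c t F_u ≤ 2.4 d t F_u): upper limit = 2.4·0.75·0.75·70 = 94.5 kips.
  Edge l_c = 1.125 − 0.8125/2 = 0.7188 → r_n = 45.28 kips; interior l_c = 3 − 0.8125 = 2.188 → r_n = 94.5 kips.
  R_n,bearing = 1·45.28 + 1·94.5 = 139.8 kips → 0.75 × 139.8 = 105 kips.
Bolt shear governs: 45.1 kips.

45.1 kips (bolt shear governs)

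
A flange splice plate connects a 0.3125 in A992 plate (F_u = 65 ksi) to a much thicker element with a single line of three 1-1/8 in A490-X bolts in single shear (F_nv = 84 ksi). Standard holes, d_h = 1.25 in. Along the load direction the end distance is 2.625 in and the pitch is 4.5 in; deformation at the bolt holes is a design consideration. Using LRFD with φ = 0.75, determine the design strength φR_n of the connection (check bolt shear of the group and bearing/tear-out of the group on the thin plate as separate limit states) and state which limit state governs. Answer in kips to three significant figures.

119 kips (bearing governs)

Bolt shear: A_b = π·1.125²/4 = 0.994 in²; R_n = 84 × 0.994 × 3 × 1 = 250.5 kips → 0.75 × 250.5 = 188 kips.
Bearing (1.2 l_c t F_u ≤ 2.4 d t F_u): upper limit = 2.4·1.125·0.3125·65 = 54.84 kips.
  Edge l_c = 2.625 − 1.25/2 = 2 → r_n = 48.75 kips; interior l_c = 4.5 − 1.25 = 3.25 → r_n = 54.84 kips.
  R_n,bearing = 1·48.75 + 2·54.84 = 158.4 kips → 0.75 × 158.4 = 119 kips.
Bearing governs: 119 kips.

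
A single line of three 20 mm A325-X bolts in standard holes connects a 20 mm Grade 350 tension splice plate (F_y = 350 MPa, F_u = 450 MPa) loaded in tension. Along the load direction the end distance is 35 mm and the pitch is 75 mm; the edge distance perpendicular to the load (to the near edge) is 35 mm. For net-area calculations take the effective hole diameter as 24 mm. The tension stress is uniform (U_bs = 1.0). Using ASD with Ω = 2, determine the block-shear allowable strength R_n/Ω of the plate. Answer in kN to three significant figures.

441 kN

Shear plane L_v = 35 + 2·75 = 185 mm; A_gv = 185 × 20 = 3700 mm².
A_nv = (185 − 2.5·24) × 20 = 2500 mm².
A_nt = (35 − 0.5·24) × 20 = 460 mm².
0.6 F_u A_nv = 675 kN; 0.6 F_y A_gv = 777 kN → shear rupture governs the shear term.
R_n = 675 + 1.0 × 450 × 460 / 1000 = 882 kN.
Allowable strength R_n/Ω = 882 / 2 = 441 kN.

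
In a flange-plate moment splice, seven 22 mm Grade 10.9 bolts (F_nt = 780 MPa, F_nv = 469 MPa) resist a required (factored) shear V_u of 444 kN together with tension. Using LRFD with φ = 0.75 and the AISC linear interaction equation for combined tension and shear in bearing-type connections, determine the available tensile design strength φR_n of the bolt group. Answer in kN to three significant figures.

1290 kN

A_b = π·22²/4 = 380.1 mm²; f_rv = 444 × 1000 / (7 × 380.1) = 166.9 MPa.
F'_nt = 1.3 F_nt − (F_nt / φF_nv) f_rv = 1.3·780 − (780/(0.75·469))·166.9 = 644 MPa, capped at F_nt → F'_nt = 644 MPa.
R_n = F'_nt · A_b · n = 644 × 380.1 × 7 / 1000 = 1714 kN.
Design strength φR_n = 0.75 × 1714 = 1290 kN.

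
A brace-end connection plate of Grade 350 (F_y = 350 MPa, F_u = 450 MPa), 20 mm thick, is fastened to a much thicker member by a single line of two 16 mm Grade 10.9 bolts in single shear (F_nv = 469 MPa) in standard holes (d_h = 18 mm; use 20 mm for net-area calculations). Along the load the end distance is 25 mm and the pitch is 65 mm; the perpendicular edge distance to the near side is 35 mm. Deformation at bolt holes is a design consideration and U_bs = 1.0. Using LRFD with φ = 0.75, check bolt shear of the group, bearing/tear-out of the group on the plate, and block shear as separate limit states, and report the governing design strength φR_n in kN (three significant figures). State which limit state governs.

Bolt shear: A_b = π·16²/4 = 201.1 mm²; R_n = 469 × 201.1 × 2 × 1 / 1000 = 188.6 kN → 0.75 × 188.6 = 141 kN.
Bearing: edge l_c = 16, r_n = 172.8 kN; interior l_c = 47, r_n = 345.6 kN; R_n = 172.8 + 1·345.6 = 518.4 kN → 389 kN.
Block shear: A_gv = 1800, A_nv = 1200, A_nt = 500 mm²; R_n = min(0.6F_uA_nv, 0.6F_yA_gv) + U_bs·F_u·A_nt = 549 kN → 412 kN.
Bolt shear governs: 141 kN.

141 kN (bolt shear governs)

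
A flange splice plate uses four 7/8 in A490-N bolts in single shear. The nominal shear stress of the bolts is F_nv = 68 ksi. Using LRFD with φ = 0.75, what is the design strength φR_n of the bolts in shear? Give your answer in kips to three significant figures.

A_b = π × 0.875² / 4 = 0.6013 in².
R_n = F_nv · A_b · n · n_s = 68 × 0.6013 × 4 × 1 = 163.6 kips.
Design strength φR_n = 0.75 × 163.6 = 123 kips.

123 kips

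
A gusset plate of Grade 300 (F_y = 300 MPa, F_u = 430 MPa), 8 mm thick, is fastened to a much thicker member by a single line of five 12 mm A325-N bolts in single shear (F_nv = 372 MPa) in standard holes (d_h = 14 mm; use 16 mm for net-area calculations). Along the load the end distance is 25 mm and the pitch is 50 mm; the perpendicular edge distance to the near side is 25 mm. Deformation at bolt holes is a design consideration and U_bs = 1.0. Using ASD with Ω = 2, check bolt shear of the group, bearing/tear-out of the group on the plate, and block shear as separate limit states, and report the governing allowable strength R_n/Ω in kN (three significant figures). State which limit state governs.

Bolt shear: A_b = π·12²/4 = 113.1 mm²; R_n = 372 × 113.1 × 5 × 1 / 1000 = 210.4 kN → 210.4 / 2 = 105 kN.
Bearing: edge l_c = 18, r_n = 74.3 kN; interior l_c = 36, r_n = 99.07 kN; R_n = 74.3 + 4·99.07 = 470.6 kN → 235 kN.
Block shear: A_gv = 1800, A_nv = 1224, A_nt = 136 mm²; R_n = min(0.6F_uA_nv, 0.6F_yA_gv) + U_bs·F_u·A_nt = 374.3 kN → 187 kN.
Bolt shear governs: 105 kN.

105 kN (bolt shear governs)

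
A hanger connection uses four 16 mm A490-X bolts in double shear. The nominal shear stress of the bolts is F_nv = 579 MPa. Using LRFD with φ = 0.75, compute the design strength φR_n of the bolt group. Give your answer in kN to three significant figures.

A_b = π × 16² / 4 = 201.1 mm².
R_n = F_nv · A_b · n · n_s = 579 × 201.1 × 4 × 2 / 1000 = 931.3 kN.
Design strength φR_n = 0.75 × 931.3 = 698 kN.

698 kN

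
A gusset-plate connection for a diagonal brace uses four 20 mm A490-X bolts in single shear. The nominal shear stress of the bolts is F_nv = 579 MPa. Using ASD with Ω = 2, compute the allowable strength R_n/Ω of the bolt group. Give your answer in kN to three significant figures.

A_b = π × 20² / 4 = 314.2 mm².
R_n = F_nv · A_b · n · n_s = 579 × 314.2 × 4 × 1 / 1000 = 727.6 kN.
Allowable strength R_n/Ω = 727.6 / 2 = 364 kN.

364 kN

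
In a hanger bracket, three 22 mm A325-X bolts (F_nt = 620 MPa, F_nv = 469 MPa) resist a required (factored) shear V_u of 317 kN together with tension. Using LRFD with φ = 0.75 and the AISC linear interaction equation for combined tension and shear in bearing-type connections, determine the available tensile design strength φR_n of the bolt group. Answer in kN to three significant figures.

A_b = π·22²/4 = 380.1 mm²; f_rv = 317 × 1000 / (3 × 380.1) = 278 MPa.
F'_nt = 1.3 F_nt − (F_nt / φF_nv) f_rv = 1.3·620 − (620/(0.75·469))·278 = 316 MPa, capped at F_nt → F'_nt = 316 MPa.
R_n = F'_nt · A_b · n = 316 × 380.1 × 3 / 1000 = 360.4 kN.
Design strength φR_n = 0.75 × 360.4 = 270 kN.

270 kN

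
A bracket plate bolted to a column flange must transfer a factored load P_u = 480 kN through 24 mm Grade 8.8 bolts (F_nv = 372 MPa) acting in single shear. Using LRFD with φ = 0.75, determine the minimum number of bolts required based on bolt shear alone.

A_b = π·24²/4 = 452.4 mm².
Per-bolt design strength φR_n = 0.75 × 372 × 452.4 × 1 / 1000 = 126.2 kN.
n ≥ 480 / 126.2 = 3.803 → use 4 bolts.

4 bolts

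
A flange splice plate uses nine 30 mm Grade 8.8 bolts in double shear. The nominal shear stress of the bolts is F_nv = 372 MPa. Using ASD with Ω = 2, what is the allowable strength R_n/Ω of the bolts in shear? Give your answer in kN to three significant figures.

A_b = π × 30² / 4 = 706.9 mm².
R_n = F_nv · A_b · n · n_s = 372 × 706.9 × 9 × 2 / 1000 = 4733 kN.
Allowable strength R_n/Ω = 4733 / 2 = 2370 kN.

2370 kN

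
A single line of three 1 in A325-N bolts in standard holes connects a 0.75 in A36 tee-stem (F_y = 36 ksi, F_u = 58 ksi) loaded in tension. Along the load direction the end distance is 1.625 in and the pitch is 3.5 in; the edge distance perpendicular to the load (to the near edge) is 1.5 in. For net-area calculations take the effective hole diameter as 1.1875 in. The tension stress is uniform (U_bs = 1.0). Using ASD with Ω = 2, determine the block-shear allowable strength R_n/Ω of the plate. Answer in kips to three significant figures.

89.6 kips

Shear plane L_v = 1.625 + 2·3.5 = 8.625 in; A_gv = 8.625 × 0.75 = 6.469 in².
A_nv = (8.625 − 2.5·1.1875) × 0.75 = 4.242 in².
A_nt = (1.5 − 0.5·1.1875) × 0.75 = 0.6797 in².
0.6 F_u A_nv = 147.6 kips; 0.6 F_y A_gv = 139.7 kips → shear yielding governs the shear term.
R_n = 139.7 + 1.0 × 58 × 0.6797 = 179.1 kips.
Allowable strength R_n/Ω = 179.1 / 2 = 89.6 kips.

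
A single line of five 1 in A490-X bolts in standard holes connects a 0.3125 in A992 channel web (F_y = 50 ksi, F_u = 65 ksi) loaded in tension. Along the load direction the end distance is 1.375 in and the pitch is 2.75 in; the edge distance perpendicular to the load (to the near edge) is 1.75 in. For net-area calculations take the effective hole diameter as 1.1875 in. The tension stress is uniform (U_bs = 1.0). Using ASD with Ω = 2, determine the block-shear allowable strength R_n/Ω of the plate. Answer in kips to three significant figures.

54.6 kips

Shear plane L_v = 1.375 + 4·2.75 = 12.38 in; A_gv = 12.38 × 0.3125 = 3.867 in².
A_nv = (12.38 − 4.5·1.1875) × 0.3125 = 2.197 in².
A_nt = (1.75 − 0.5·1.1875) × 0.3125 = 0.3613 in².
0.6 F_u A_nv = 85.69 kips; 0.6 F_y A_gv = 116 kips → shear rupture governs the shear term.
R_n = 85.69 + 1.0 × 65 × 0.3613 = 109.2 kips.
Allowable strength R_n/Ω = 109.2 / 2 = 54.6 kips.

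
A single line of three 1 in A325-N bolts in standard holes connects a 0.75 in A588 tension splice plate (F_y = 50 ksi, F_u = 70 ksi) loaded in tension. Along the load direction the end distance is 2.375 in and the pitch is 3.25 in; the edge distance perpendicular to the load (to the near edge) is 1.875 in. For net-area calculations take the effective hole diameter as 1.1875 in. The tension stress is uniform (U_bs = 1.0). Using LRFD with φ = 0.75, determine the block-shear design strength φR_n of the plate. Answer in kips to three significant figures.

Shear plane L_v = 2.375 + 2·3.25 = 8.875 in; A_gv = 8.875 × 0.75 = 6.656 in².
A_nv = (8.875 − 2.5·1.1875) × 0.75 = 4.43 in².
A_nt = (1.875 − 0.5·1.1875) × 0.75 = 0.9609 in².
0.6 F_u A_nv = 186 kips; 0.6 F_y A_gv = 199.7 kips → shear rupture governs the shear term.
R_n = 186 + 1.0 × 70 × 0.9609 = 253.3 kips.
Design strength φR_n = 0.75 × 253.3 = 190 kips.

190 kips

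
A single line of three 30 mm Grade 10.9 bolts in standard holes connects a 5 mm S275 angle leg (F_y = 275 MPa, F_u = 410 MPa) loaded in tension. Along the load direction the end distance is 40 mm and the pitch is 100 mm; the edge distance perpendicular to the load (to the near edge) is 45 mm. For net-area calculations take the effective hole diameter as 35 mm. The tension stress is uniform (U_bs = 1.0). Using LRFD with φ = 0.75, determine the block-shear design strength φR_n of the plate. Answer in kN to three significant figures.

Shear plane L_v = 40 + 2·100 = 240 mm; A_gv = 240 × 5 = 1200 mm².
A_nv = (240 − 2.5·35) × 5 = 762.5 mm².
A_nt = (45 − 0.5·35) × 5 = 137.5 mm².
0.6 F_u A_nv = 187.6 kN; 0.6 F_y A_gv = 198 kN → shear rupture governs the shear term.
R_n = 187.6 + 1.0 × 410 × 137.5 / 1000 = 244 kN.
Design strength φR_n = 0.75 × 244 = 183 kN.

183 kN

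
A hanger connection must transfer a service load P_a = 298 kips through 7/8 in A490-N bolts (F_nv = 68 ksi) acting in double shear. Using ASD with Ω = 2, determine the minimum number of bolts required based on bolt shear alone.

8 bolts

A_b = π·0.875²/4 = 0.6013 in².
Per-bolt allowable strength R_n/Ω = 68 × 0.6013 × 2 / 2 = 40.89 kips.
n ≥ 298 / 40.89 = 7.288 → use 8 bolts.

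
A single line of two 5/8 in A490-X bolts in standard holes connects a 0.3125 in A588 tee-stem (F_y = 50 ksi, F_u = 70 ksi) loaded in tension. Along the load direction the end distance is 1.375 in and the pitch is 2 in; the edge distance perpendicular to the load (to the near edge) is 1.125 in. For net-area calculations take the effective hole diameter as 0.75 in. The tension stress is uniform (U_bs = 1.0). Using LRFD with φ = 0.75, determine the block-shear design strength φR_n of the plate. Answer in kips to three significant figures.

Shear plane L_v = 1.375 + 1·2 = 3.375 in; A_gv = 3.375 × 0.3125 = 1.055 in².
A_nv = (3.375 − 1.5·0.75) × 0.3125 = 0.7031 in².
A_nt = (1.125 − 0.5·0.75) × 0.3125 = 0.2344 in².
0.6 F_u A_nv = 29.53 kips; 0.6 F_y A_gv = 31.64 kips → shear rupture governs the shear term.
R_n = 29.53 + 1.0 × 70 × 0.2344 = 45.94 kips.
Design strength φR_n = 0.75 × 45.94 = 34.5 kips.

34.5 kips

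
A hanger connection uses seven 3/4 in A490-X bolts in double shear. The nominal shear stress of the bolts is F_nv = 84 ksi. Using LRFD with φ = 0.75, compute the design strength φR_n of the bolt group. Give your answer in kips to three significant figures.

A_b = π × 0.75² / 4 = 0.4418 in².
R_n = F_nv · A_b · n · n_s = 84 × 0.4418 × 7 × 2 = 519.5 kips.
Design strength φR_n = 0.75 × 519.5 = 390 kips.

390 kips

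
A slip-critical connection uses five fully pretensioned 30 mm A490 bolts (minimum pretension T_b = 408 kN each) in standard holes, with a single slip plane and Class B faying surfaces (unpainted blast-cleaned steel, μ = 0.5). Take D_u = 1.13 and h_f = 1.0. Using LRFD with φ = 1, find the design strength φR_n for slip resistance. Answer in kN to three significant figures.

1150 kN

R_n = μ · D_u · h_f · T_b · n_s · n_b = 0.5 × 1.13 × 1.0 × 408 × 1 × 5 = 1153 kN.
Design strength φR_n = 1 × 1153 = 1150 kN.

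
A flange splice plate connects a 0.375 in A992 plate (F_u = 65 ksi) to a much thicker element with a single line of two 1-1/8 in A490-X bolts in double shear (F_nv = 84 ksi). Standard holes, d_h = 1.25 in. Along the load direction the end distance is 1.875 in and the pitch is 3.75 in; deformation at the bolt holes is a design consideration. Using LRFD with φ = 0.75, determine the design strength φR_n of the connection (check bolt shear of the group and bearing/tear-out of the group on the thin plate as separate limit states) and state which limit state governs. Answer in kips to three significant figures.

Bolt shear: A_b = π·1.125²/4 = 0.994 in²; R_n = 84 × 0.994 × 2 × 2 = 334 kips → 0.75 × 334 = 250 kips.
Bearing (1.2 l_c t F_u ≤ 2.4 d t F_u): upper limit = 2.4·1.125·0.375·65 = 65.81 kips.
  Edge l_c = 1.875 − 1.25/2 = 1.25 → r_n = 36.56 kips; interior l_c = 3.75 − 1.25 = 2.5 → r_n = 65.81 kips.
  R_n,bearing = 1·36.56 + 1·65.81 = 102.4 kips → 0.75 × 102.4 = 76.8 kips.
Bearing governs: 76.8 kips.

76.8 kips (bearing governs)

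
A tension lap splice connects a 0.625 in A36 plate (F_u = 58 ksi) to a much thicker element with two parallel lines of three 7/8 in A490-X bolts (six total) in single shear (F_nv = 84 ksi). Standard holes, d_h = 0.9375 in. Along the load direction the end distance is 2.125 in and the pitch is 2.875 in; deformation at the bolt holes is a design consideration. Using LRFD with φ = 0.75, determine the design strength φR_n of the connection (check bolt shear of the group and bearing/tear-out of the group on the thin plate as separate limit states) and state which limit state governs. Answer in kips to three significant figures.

Bolt shear: A_b = π·0.875²/4 = 0.6013 in²; R_n = 84 × 0.6013 × 6 × 1 = 303.1 kips → 0.75 × 303.1 = 227 kips.
Bearing (1.2 l_c t F_u ≤ 2.4 d t F_u): upper limit = 2.4·0.875·0.625·58 = 76.12 kips.
  Edge l_c = 2.125 − 0.9375/2 = 1.656 → r_n = 72.05 kips; interior l_c = 2.875 − 0.9375 = 1.938 → r_n = 76.12 kips.
  R_n,bearing = 2·72.05 + 4·76.12 = 448.6 kips → 0.75 × 448.6 = 336 kips.
Bolt shear governs: 227 kips.

227 kips (bolt shear governs)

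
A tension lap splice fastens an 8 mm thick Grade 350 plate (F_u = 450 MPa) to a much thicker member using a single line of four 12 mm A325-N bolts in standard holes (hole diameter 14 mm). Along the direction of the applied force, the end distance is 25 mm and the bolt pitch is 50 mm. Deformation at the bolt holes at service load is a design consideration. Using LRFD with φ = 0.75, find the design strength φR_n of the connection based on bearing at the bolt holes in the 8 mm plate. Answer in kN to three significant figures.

Per bolt r_n = 1.2 l_c t F_u ≤ 2.4 d t F_u; upper limit = 2.4 × 12 × 8 × 450 / 1000 = 103.7 kN.
Edge bolt: l_c = 25 − 14/2 = 18 mm → 1.2 × 18 × 8 × 450 / 1000 = 77.76 → r_n = 77.76 kN.
Interior bolts: l_c = 50 − 14 = 36 mm → 1.2 × 36 × 8 × 450 / 1000 = 155.5 → r_n = 103.7 kN.
R_n = 1 × 77.76 + 3 × 103.7 = 388.8 kN.
Design strength φR_n = 0.75 × 388.8 = 292 kN.

292 kN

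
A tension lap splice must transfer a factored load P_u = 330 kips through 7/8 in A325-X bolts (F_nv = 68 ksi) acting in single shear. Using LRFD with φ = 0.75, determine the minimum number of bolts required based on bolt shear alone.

A_b = π·0.875²/4 = 0.6013 in².
Per-bolt design strength φR_n = 0.75 × 68 × 0.6013 × 1 = 30.67 kips.
n ≥ 330 / 30.67 = 10.76 → use 11 bolts.

11 bolts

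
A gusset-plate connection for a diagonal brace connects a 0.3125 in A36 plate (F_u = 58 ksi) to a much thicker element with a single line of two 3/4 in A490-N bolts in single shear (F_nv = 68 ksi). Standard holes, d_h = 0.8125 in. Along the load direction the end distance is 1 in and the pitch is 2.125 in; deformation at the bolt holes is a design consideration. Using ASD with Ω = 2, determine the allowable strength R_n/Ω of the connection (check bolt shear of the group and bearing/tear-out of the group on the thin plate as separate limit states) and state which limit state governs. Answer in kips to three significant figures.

20.7 kips (bearing governs)

Bolt shear: A_b = π·0.75²/4 = 0.4418 in²; R_n = 68 × 0.4418 × 2 × 1 = 60.08 kips → 60.08 / 2 = 30 kips.
Bearing (1.2 l_c t F_u ≤ 2.4 d t F_u): upper limit = 2.4·0.75·0.3125·58 = 32.62 kips.
  Edge l_c = 1 − 0.8125/2 = 0.5938 → r_n = 12.91 kips; interior l_c = 2.125 − 0.8125 = 1.312 → r_n = 28.55 kips.
  R_n,bearing = 1·12.91 + 1·28.55 = 41.46 kips → 41.46 / 2 = 20.7 kips.
Bearing governs: 20.7 kips.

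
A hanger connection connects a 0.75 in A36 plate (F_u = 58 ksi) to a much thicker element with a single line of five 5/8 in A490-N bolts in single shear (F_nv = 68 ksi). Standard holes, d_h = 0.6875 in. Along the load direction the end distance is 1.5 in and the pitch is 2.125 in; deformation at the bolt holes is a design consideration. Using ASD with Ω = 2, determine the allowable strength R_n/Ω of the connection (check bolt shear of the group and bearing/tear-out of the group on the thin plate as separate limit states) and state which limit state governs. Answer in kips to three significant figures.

Bolt shear: A_b = π·0.625²/4 = 0.3068 in²; R_n = 68 × 0.3068 × 5 × 1 = 104.3 kips → 104.3 / 2 = 52.2 kips.
Bearing (1.2 l_c t F_u ≤ 2.4 d t F_u): upper limit = 2.4·0.625·0.75·58 = 65.25 kips.
  Edge l_c = 1.5 − 0.6875/2 = 1.156 → r_n = 60.36 kips; interior l_c = 2.125 − 0.6875 = 1.438 → r_n = 65.25 kips.
  R_n,bearing = 1·60.36 + 4·65.25 = 321.4 kips → 321.4 / 2 = 161 kips.
Bolt shear governs: 52.2 kips.

52.2 kips (bolt shear governs)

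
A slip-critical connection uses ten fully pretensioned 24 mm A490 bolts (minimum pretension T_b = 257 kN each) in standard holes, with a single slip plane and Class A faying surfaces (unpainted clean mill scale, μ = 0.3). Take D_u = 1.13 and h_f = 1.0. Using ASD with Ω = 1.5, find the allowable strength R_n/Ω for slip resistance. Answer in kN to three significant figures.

581 kN

R_n = μ · D_u · h_f · T_b · n_s · n_b = 0.3 × 1.13 × 1.0 × 257 × 1 × 10 = 871.2 kN.
Allowable strength R_n/Ω = 871.2 / 1.5 = 581 kN.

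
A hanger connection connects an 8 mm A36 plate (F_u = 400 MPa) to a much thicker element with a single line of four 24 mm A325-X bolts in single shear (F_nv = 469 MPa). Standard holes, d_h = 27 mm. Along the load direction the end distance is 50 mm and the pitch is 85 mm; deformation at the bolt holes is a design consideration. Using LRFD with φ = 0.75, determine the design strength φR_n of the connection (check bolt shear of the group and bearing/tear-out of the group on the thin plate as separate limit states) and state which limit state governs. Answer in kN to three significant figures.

520 kN (bearing governs)

Bolt shear: A_b = π·24²/4 = 452.4 mm²; R_n = 469 × 452.4 × 4 × 1 / 1000 = 848.7 kN → 0.75 × 848.7 = 637 kN.
Bearing (1.2 l_c t F_u ≤ 2.4 d t F_u): upper limit = 2.4·24·8·400 / 1000 = 184.3 kN.
  Edge l_c = 50 − 27/2 = 36.5 → r_n = 140.2 kN; interior l_c = 85 − 27 = 58 → r_n = 184.3 kN.
  R_n,bearing = 1·140.2 + 3·184.3 = 693.1 kN → 0.75 × 693.1 = 520 kN.
Bearing governs: 520 kN.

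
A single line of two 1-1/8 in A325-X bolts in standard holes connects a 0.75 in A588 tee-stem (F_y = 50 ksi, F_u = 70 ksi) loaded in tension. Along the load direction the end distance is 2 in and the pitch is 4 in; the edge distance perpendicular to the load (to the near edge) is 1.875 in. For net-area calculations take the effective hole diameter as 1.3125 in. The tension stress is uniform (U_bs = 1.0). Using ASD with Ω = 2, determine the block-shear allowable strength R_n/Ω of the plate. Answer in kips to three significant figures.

95.5 kips

Shear plane L_v = 2 + 1·4 = 6 in; A_gv = 6 × 0.75 = 4.5 in².
A_nv = (6 − 1.5·1.3125) × 0.75 = 3.023 in².
A_nt = (1.875 − 0.5·1.3125) × 0.75 = 0.9141 in².
0.6 F_u A_nv = 127 kips; 0.6 F_y A_gv = 135 kips → shear rupture governs the shear term.
R_n = 127 + 1.0 × 70 × 0.9141 = 191 kips.
Allowable strength R_n/Ω = 191 / 2 = 95.5 kips.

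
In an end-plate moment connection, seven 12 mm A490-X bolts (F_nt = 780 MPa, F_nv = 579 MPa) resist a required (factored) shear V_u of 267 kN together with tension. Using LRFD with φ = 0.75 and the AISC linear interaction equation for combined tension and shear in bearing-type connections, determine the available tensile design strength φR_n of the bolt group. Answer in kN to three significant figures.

A_b = π·12²/4 = 113.1 mm²; f_rv = 267 × 1000 / (7 × 113.1) = 337.3 MPa.
F'_nt = 1.3 F_nt − (F_nt / φF_nv) f_rv = 1.3·780 − (780/(0.75·579))·337.3 = 408.2 MPa, capped at F_nt → F'_nt = 408.2 MPa.
R_n = F'_nt · A_b · n = 408.2 × 113.1 × 7 / 1000 = 323.2 kN.
Design strength φR_n = 0.75 × 323.2 = 242 kN.

242 kN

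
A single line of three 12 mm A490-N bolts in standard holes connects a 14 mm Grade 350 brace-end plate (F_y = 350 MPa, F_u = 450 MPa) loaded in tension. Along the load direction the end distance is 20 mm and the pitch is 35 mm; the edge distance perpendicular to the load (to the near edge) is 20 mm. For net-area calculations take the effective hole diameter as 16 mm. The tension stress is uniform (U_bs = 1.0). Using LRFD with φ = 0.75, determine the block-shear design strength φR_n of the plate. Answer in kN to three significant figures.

198 kN

Shear plane L_v = 20 + 2·35 = 90 mm; A_gv = 90 × 14 = 1260 mm².
A_nv = (90 − 2.5·16) × 14 = 700 mm².
A_nt = (20 − 0.5·16) × 14 = 168 mm².
0.6 F_u A_nv = 189 kN; 0.6 F_y A_gv = 264.6 kN → shear rupture governs the shear term.
R_n = 189 + 1.0 × 450 × 168 / 1000 = 264.6 kN.
Design strength φR_n = 0.75 × 264.6 = 198 kN.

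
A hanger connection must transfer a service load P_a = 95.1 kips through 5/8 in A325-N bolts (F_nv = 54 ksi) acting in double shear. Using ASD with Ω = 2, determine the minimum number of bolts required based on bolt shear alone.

A_b = π·0.625²/4 = 0.3068 in².
Per-bolt allowable strength R_n/Ω = 54 × 0.3068 × 2 / 2 = 16.57 kips.
n ≥ 95.1 / 16.57 = 5.74 → use 6 bolts.

6 bolts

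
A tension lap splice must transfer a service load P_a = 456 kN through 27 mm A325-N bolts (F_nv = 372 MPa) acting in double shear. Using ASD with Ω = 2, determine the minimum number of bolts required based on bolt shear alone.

A_b = π·27²/4 = 572.6 mm².
Per-bolt allowable strength R_n/Ω = 372 × 572.6 × 2 / 1000 / 2 = 213 kN.
n ≥ 456 / 213 = 2.141 → use 3 bolts.

3 bolts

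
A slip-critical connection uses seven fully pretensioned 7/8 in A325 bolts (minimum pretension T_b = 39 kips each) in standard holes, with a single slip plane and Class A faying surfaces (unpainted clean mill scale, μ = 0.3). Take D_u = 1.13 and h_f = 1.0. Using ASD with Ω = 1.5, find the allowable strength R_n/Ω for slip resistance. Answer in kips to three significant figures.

61.7 kips

R_n = μ · D_u · h_f · T_b · n_s · n_b = 0.3 × 1.13 × 1.0 × 39 × 1 × 7 = 92.55 kips.
Allowable strength R_n/Ω = 92.55 / 1.5 = 61.7 kips.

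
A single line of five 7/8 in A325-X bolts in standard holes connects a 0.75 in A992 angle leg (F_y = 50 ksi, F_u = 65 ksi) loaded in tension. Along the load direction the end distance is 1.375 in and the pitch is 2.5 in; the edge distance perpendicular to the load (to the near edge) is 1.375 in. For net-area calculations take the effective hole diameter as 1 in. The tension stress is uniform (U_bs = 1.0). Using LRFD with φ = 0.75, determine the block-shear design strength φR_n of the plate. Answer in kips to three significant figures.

183 kips

Shear plane L_v = 1.375 + 4·2.5 = 11.38 in; A_gv = 11.38 × 0.75 = 8.531 in².
A_nv = (11.38 − 4.5·1) × 0.75 = 5.156 in².
A_nt = (1.375 − 0.5·1) × 0.75 = 0.6562 in².
0.6 F_u A_nv = 201.1 kips; 0.6 F_y A_gv = 255.9 kips → shear rupture governs the shear term.
R_n = 201.1 + 1.0 × 65 × 0.6562 = 243.8 kips.
Design strength φR_n = 0.75 × 243.8 = 183 kips.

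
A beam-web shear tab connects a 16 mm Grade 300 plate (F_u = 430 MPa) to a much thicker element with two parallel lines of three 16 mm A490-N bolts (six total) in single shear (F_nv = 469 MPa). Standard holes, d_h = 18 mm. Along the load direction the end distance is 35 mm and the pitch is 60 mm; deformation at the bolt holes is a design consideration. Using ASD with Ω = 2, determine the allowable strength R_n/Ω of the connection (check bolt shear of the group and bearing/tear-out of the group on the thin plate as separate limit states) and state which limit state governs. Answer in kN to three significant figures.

283 kN (bolt shear governs)

Bolt shear: A_b = π·16²/4 = 201.1 mm²; R_n = 469 × 201.1 × 6 × 1 / 1000 = 565.8 kN → 565.8 / 2 = 283 kN.
Bearing (1.2 l_c t F_u ≤ 2.4 d t F_u): upper limit = 2.4·16·16·430 / 1000 = 264.2 kN.
  Edge l_c = 35 − 18/2 = 26 → r_n = 214.7 kN; interior l_c = 60 − 18 = 42 → r_n = 264.2 kN.
  R_n,bearing = 2·214.7 + 4·264.2 = 1486 kN → 1486 / 2 = 743 kN.
Bolt shear governs: 283 kN.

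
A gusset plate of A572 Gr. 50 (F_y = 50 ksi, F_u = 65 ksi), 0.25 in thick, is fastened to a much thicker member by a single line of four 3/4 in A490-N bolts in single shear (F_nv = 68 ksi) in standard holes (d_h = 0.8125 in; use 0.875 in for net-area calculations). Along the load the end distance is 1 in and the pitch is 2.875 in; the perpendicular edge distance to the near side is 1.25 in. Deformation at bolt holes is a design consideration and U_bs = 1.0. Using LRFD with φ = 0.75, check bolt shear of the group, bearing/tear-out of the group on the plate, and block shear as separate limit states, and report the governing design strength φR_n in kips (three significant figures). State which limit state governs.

Bolt shear: A_b = π·0.75²/4 = 0.4418 in²; R_n = 68 × 0.4418 × 4 × 1 = 120.2 kips → 0.75 × 120.2 = 90.1 kips.
Bearing: edge l_c = 0.5938, r_n = 11.58 kips; interior l_c = 2.062, r_n = 29.25 kips; R_n = 11.58 + 3·29.25 = 99.33 kips → 74.5 kips.
Block shear: A_gv = 2.406, A_nv = 1.641, A_nt = 0.2031 in²; R_n = min(0.6F_uA_nv, 0.6F_yA_gv) + U_bs·F_u·A_nt = 77.19 kips → 57.9 kips.
Block shear governs: 57.9 kips.

57.9 kips (block shear governs)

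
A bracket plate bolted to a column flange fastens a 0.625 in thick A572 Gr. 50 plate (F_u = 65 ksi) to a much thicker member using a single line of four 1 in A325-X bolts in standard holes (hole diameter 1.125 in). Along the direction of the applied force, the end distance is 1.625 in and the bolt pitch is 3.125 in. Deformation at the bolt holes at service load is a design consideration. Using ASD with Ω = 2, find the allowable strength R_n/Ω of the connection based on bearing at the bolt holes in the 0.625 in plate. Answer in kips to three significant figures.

172 kips

Per bolt r_n = 1.2 l_c t F_u ≤ 2.4 d t F_u; upper limit = 2.4 × 1 × 0.625 × 65 = 97.5 kips.
Edge bolt: l_c = 1.625 − 1.125/2 = 1.062 in → 1.2 × 1.062 × 0.625 × 65 = 51.8 → r_n = 51.8 kips.
Interior bolts: l_c = 3.125 − 1.125 = 2 in → 1.2 × 2 × 0.625 × 65 = 97.5 → r_n = 97.5 kips.
R_n = 1 × 51.8 + 3 × 97.5 = 344.3 kips.
Allowable strength R_n/Ω = 344.3 / 2 = 172 kips.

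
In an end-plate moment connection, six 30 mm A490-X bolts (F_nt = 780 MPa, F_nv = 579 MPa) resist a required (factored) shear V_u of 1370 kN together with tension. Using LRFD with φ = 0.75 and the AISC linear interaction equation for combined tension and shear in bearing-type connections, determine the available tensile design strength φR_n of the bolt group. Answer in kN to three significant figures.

1380 kN

A_b = π·30²/4 = 706.9 mm²; f_rv = 1370 × 1000 / (6 × 706.9) = 323 MPa.
F'_nt = 1.3 F_nt − (F_nt / φF_nv) f_rv = 1.3·780 − (780/(0.75·579))·323 = 433.8 MPa, capped at F_nt → F'_nt = 433.8 MPa.
R_n = F'_nt · A_b · n = 433.8 × 706.9 × 6 / 1000 = 1840 kN.
Design strength φR_n = 0.75 × 1840 = 1380 kN.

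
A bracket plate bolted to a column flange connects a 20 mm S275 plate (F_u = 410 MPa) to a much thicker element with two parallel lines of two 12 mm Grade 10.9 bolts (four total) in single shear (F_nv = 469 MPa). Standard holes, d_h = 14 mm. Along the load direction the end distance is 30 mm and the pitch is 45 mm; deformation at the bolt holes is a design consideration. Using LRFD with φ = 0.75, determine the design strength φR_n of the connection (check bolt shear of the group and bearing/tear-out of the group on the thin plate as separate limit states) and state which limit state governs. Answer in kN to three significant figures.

159 kN (bolt shear governs)

Bolt shear: A_b = π·12²/4 = 113.1 mm²; R_n = 469 × 113.1 × 4 × 1 / 1000 = 212.2 kN → 0.75 × 212.2 = 159 kN.
Bearing (1.2 l_c t F_u ≤ 2.4 d t F_u): upper limit = 2.4·12·20·410 / 1000 = 236.2 kN.
  Edge l_c = 30 − 14/2 = 23 → r_n = 226.3 kN; interior l_c = 45 − 14 = 31 → r_n = 236.2 kN.
  R_n,bearing = 2·226.3 + 2·236.2 = 925 kN → 0.75 × 925 = 694 kN.
Bolt shear governs: 159 kN.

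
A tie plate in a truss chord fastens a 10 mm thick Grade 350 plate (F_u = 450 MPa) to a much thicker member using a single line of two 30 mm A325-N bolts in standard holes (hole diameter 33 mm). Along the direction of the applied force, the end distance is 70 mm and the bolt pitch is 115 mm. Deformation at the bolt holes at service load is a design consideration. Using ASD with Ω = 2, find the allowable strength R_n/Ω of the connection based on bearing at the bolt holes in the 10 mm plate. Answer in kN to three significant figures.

Per bolt r_n = 1.2 l_c t F_u ≤ 2.4 d t F_u; upper limit = 2.4 × 30 × 10 × 450 / 1000 = 324 kN.
Edge bolt: l_c = 70 − 33/2 = 53.5 mm → 1.2 × 53.5 × 10 × 450 / 1000 = 288.9 → r_n = 288.9 kN.
Interior bolts: l_c = 115 − 33 = 82 mm → 1.2 × 82 × 10 × 450 / 1000 = 442.8 → r_n = 324 kN.
R_n = 1 × 288.9 + 1 × 324 = 612.9 kN.
Allowable strength R_n/Ω = 612.9 / 2 = 306 kN.

306 kN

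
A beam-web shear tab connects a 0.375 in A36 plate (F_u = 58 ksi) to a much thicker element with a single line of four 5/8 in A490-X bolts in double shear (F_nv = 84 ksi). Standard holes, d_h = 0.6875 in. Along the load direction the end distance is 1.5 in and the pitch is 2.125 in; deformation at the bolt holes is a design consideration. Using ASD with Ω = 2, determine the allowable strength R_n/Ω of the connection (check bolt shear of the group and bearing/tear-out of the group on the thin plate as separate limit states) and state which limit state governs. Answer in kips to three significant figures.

64 kips (bearing governs)

Bolt shear: A_b = π·0.625²/4 = 0.3068 in²; R_n = 84 × 0.3068 × 4 × 2 = 206.2 kips → 206.2 / 2 = 103 kips.
Bearing (1.2 l_c t F_u ≤ 2.4 d t F_u): upper limit = 2.4·0.625·0.375·58 = 32.62 kips.
  Edge l_c = 1.5 − 0.6875/2 = 1.156 → r_n = 30.18 kips; interior l_c = 2.125 − 0.6875 = 1.438 → r_n = 32.62 kips.
  R_n,bearing = 1·30.18 + 3·32.62 = 128.1 kips → 128.1 / 2 = 64 kips.
Bearing governs: 64 kips.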